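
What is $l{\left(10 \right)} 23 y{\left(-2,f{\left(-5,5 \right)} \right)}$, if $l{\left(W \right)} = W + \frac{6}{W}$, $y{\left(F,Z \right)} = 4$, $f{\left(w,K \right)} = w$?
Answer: $\frac{4876}{5} \approx 975.2$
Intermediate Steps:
$l{\left(10 \right)} 23 y{\left(-2,f{\left(-5,5 \right)} \right)} = \left(10 + \frac{6}{10}\right) 23 \cdot 4 = \left(10 + 6 \cdot \frac{1}{10}\right) 23 \cdot 4 = \left(10 + \frac{3}{5}\right) 23 \cdot 4 = \frac{53}{5} \cdot 23 \cdot 4 = \frac{1219}{5} \cdot 4 = \frac{4876}{5}$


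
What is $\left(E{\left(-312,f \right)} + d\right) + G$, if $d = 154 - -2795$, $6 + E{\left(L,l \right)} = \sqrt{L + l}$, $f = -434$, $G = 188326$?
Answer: $191269 + i \sqrt{746} \approx 1.9127 \cdot 10^{5} + 27.313 i$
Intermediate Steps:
$E{\left(L,l \right)} = -6 + \sqrt{L + l}$
$d = 2949$ ($d = 154 + 2795 = 2949$)
$\left(E{\left(-312,f \right)} + d\right) + G = \left(\left(-6 + \sqrt{-312 - 434}\right) + 2949\right) + 188326 = \left(\left(-6 + \sqrt{-746}\right) + 2949\right) + 188326 = \left(\left(-6 + i \sqrt{746}\right) + 2949\right) + 188326 = \left(2943 + i \sqrt{746}\right) + 188326 = 191269 + i \sqrt{746}$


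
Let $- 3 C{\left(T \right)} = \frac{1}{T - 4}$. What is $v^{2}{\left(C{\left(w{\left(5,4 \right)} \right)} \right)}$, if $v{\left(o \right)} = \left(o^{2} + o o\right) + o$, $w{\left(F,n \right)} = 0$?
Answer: $\frac{49}{5184} \approx 0.0094522$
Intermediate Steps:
$C{\left(T \right)} = - \frac{1}{3 \left(-4 + T\right)}$ ($C{\left(T \right)} = - \frac{1}{3 \left(T - 4\right)} = - \frac{1}{3 \left(-4 + T\right)}$)
$v{\left(o \right)} = o + 2 o^{2}$ ($v{\left(o \right)} = \left(o^{2} + o^{2}\right) + o = 2 o^{2} + o = o + 2 o^{2}$)
$v^{2}{\left(C{\left(w{\left(5,4 \right)} \right)} \right)} = \left(- \frac{1}{-12 + 3 \cdot 0} \left(1 + 2 \left(- \frac{1}{-12 + 3 \cdot 0}\right)\right)\right)^{2} = \left(- \frac{1}{-12 + 0} \left(1 + 2 \left(- \frac{1}{-12 + 0}\right)\right)\right)^{2} = \left(- \frac{1}{-12} \left(1 + 2 \left(- \frac{1}{-12}\right)\right)\right)^{2} = \left(\left(-1\right) \left(- \frac{1}{12}\right) \left(1 + 2 \left(\left(-1\right) \left(- \frac{1}{12}\right)\right)\right)\right)^{2} = \left(\frac{1 + 2 \cdot \frac{1}{12}}{12}\right)^{2} = \left(\frac{1 + \frac{1}{6}}{12}\right)^{2} = \left(\frac{1}{12} \cdot \frac{7}{6}\right)^{2} = \left(\frac{7}{72}\right)^{2} = \frac{49}{5184}$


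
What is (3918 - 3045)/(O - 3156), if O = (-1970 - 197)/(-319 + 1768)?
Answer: -1264977/4575211 ≈ -0.27648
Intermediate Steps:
O = -2167/1449 ≈ -1.4955
(3918 - 3045)/(O - 3156) = (3918 - 3045)/(-2167/1449 - 3156) = 873/(-4575211/1449) = 873*(-1449/4575211) = -1264977/4575211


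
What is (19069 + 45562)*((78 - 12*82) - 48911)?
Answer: -3219722527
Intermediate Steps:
(19069 + 45562)*((78 - 12*82) - 48911) = 64631*((78 - 984) - 48911) = 64631*(-906 - 48911) = 64631*(-49817) = -3219722527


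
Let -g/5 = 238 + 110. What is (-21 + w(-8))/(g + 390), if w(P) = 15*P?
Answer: 47/450 ≈ 0.10444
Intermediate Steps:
g = -1740 (g = -5*(238 + 110) = -5*348 = -1740)
(-21 + w(-8))/(g + 390) = (-21 + 15*(-8))/(-1740 + 390) = (-21 - 120)/(-1350) = -141*(-1/1350) = 47/450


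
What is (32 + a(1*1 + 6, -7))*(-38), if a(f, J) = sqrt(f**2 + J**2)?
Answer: -1216 - 266*sqrt(2) ≈ -1592.2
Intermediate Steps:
a(f, J) = sqrt(J**2 + f**2)
(32 + a(1*1 + 6, -7))*(-38) = (32 + sqrt((-7)**2 + (1*1 + 6)**2))*(-38) = (32 + sqrt(49 + (1 + 6)**2))*(-38) = (32 + sqrt(49 + 7**2))*(-38) = (32 + sqrt(49 + 49))*(-38) = (32 + sqrt(98))*(-38) = (32 + 7*sqrt(2))*(-38) = -1216 - 266*sqrt(2)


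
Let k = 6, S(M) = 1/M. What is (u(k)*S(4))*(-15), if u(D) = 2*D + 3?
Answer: -225/4 ≈ -56.250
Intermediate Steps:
u(D) = 3 + 2*D
(u(k)*S(4))*(-15) = ((3 + 2*6)/4)*(-15) = ((3 + 12)*(1/4))*(-15) = (15*(1/4))*(-15) = (15/4)*(-15) = -225/4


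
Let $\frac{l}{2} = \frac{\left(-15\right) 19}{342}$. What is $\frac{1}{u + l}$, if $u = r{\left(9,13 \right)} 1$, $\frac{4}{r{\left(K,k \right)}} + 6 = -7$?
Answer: $- \frac{39}{77} \approx -0.50649$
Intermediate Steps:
$r{\left(K,k \right)} = - \frac{4}{13}$ ($r{\left(K,k \right)} = \frac{4}{-6 - 7} = \frac{4}{-13} = 4 \left(- \frac{1}{13}\right) = - \frac{4}{13}$)
$u = - \frac{4}{13}$ ($u = \left(- \frac{4}{13}\right) 1 = - \frac{4}{13} \approx -0.30769$)
$l = - \frac{5}{3}$ ($l = 2 \frac{\left(-15\right) 19}{342} = 2 \left(\left(-285\right) \frac{1}{342}\right) = 2 \left(- \frac{5}{6}\right) = - \frac{5}{3} \approx -1.6667$)
$\frac{1}{u + l} = \frac{1}{- \frac{4}{13} - \frac{5}{3}} = \frac{1}{- \frac{77}{39}} = - \frac{39}{77}$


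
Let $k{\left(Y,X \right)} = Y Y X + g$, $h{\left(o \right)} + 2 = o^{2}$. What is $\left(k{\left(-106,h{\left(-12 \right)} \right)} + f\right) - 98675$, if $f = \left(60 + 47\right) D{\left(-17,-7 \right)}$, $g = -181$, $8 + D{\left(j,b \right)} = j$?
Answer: $1493981$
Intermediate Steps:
$D{\left(j,b \right)} = -8 + j$
$h{\left(o \right)} = -2 + o^{2}$
$k{\left(Y,X \right)} = -181 + X Y^{2}$ ($k{\left(Y,X \right)} = Y Y X - 181 = Y^{2} X - 181 = X Y^{2} - 181 = -181 + X Y^{2}$)
$f = -2675$ ($f = \left(60 + 47\right) \left(-8 - 17\right) = 107 \left(-25\right) = -2675$)
$\left(k{\left(-106,h{\left(-12 \right)} \right)} + f\right) - 98675 = \left(\left(-181 + \left(-2 + \left(-12\right)^{2}\right) \left(-106\right)^{2}\right) - 2675\right) - 98675 = \left(\left(-181 + \left(-2 + 144\right) 11236\right) - 2675\right) - 98675 = \left(\left(-181 + 142 \cdot 11236\right) - 2675\right) - 98675 = \left(\left(-181 + 1595512\right) - 2675\right) - 98675 = \left(1595331 - 2675\right) - 98675 = 1592656 - 98675 = 1493981$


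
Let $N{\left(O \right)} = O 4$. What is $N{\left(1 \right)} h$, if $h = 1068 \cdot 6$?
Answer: $25632$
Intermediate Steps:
$N{\left(O \right)} = 4 O$
$h = 6408$
$N{\left(1 \right)} h = 4 \cdot 1 \cdot 6408 = 4 \cdot 6408 = 25632$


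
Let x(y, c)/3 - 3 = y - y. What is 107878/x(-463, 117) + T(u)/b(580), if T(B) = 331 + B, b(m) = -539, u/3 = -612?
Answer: 8308541/693 ≈ 11989.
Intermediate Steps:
u = -1836 (u = 3*(-612) = -1836)
x(y, c) = 9 (x(y, c) = 9 + 3*(y - y) = 9 + 3*0 = 9 + 0 = 9)
107878/x(-463, 117) + T(u)/b(580) = 107878/9 + (331 - 1836)/(-539) = 107878*(⅑) - 1505*(-1/539) = 107878/9 + 215/77 = 8308541/693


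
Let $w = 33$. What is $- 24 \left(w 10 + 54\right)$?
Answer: $-9216$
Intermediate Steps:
$- 24 \left(w 10 + 54\right) = - 24 \left(33 \cdot 10 + 54\right) = - 24 \left(330 + 54\right) = \left(-24\right) 384 = -9216$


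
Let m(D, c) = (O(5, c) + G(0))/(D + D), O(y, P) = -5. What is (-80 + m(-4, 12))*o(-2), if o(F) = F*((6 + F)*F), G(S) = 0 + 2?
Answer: -1274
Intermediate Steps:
G(S) = 2
m(D, c) = -3/(2*D) (m(D, c) = (-5 + 2)/(D + D) = -3*1/(2*D) = -3/(2*D))
o(F) = F²*(6 + F) (o(F) = F*(F*(6 + F)) = F²*(6 + F))
(-80 + m(-4, 12))*o(-2) = (-80 - 3/2/(-4))*((-2)²*(6 - 2)) = (-80 - 3/2*(-¼))*(4*4) = (-80 + 3/8)*16 = -637/8*16 = -1274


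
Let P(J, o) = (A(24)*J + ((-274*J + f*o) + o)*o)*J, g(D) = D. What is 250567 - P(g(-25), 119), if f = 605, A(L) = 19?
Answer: 235156592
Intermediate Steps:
P(J, o) = J*(19*J + o*(-274*J + 606*o)) (P(J, o) = (19*J + ((-274*J + 605*o) + o)*o)*J = (19*J + (-274*J + 606*o)*o)*J = (19*J + o*(-274*J + 606*o))*J = J*(19*J + o*(-274*J + 606*o)))
250567 - P(g(-25), 119) = 250567 - (-25)*(19*(-25) + 606*119² - 274*(-25)*119) = 250567 - (-25)*(-475 + 606*14161 + 815150) = 250567 - (-25)*(-475 + 8581566 + 815150) = 250567 - (-25)*9396241 = 250567 - 1*(-234906025) = 250567 + 234906025 = 235156592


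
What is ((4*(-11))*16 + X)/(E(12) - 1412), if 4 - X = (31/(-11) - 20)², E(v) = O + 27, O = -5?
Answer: 147701/168190 ≈ 0.87818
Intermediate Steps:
E(v) = 22 (E(v) = -5 + 27 = 22)
X = -62517/121 (X = 4 - (31/(-11) - 20)² = 4 - (31*(-1/11) - 20)² = 4 - (-31/11 - 20)² = 4 - (-251/11)² = 4 - 1*63001/121 = 4 - 63001/121 = -62517/121 ≈ -516.67)
((4*(-11))*16 + X)/(E(12) - 1412) = ((4*(-11))*16 - 62517/121)/(22 - 1412) = (-44*16 - 62517/121)/(-1390) = (-704 - 62517/121)*(-1/1390) = -147701/121*(-1/1390) = 147701/168190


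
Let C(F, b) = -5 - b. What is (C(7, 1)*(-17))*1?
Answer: 102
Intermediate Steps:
(C(7, 1)*(-17))*1 = ((-5 - 1*1)*(-17))*1 = ((-5 - 1)*(-17))*1 = -6*(-17)*1 = 102*1 = 102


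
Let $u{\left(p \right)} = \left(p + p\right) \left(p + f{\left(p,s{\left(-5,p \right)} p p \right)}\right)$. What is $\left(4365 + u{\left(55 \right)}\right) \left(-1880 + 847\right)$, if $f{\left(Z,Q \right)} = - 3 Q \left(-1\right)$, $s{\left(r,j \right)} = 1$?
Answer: $-1041950945$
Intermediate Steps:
$f{\left(Z,Q \right)} = 3 Q$
$u{\left(p \right)} = 2 p \left(p + 3 p^{2}\right)$ ($u{\left(p \right)} = \left(p + p\right) \left(p + 3 \cdot 1 p p\right) = 2 p \left(p + 3 p p\right) = 2 p \left(p + 3 p^{2}\right)$)
$\left(4365 + u{\left(55 \right)}\right) \left(-1880 + 847\right) = \left(4365 + 55^{2} \left(2 + 6 \cdot 55\right)\right) \left(-1880 + 847\right) = \left(4365 + 3025 \left(2 + 330\right)\right) \left(-1033\right) = \left(4365 + 3025 \cdot 332\right) \left(-1033\right) = \left(4365 + 1004300\right) \left(-1033\right) = 1008665 \left(-1033\right) = -1041950945$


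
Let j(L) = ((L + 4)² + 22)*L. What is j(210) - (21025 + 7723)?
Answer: 9593032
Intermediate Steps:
j(L) = L*(22 + (4 + L)²) (j(L) = ((4 + L)² + 22)*L = (22 + (4 + L)²)*L = L*(22 + (4 + L)²))
j(210) - (21025 + 7723) = 210*(22 + (4 + 210)²) - (21025 + 7723) = 210*(22 + 214²) - 1*28748 = 210*(22 + 45796) - 28748 = 210*45818 - 28748 = 9621780 - 28748 = 9593032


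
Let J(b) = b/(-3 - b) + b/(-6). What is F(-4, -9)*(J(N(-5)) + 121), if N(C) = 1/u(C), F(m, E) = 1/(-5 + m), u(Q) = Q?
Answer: -12716/945 ≈ -13.456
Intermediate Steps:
N(C) = 1/C
J(b) = -b/6 + b/(-3 - b) (J(b) = b/(-3 - b) + b*(-⅙) = b/(-3 - b) - b/6 = -b/6 + b/(-3 - b))
F(-4, -9)*(J(N(-5)) + 121) = (-1*(9 + 1/(-5))/(-5*(18 + 6/(-5))) + 121)/(-5 - 4) = (-1*(-⅕)*(9 - ⅕)/(18 + 6*(-⅕)) + 121)/(-9) = -(-1*(-⅕)*44/5/(18 - 6/5) + 121)/9 = -(-1*(-⅕)*44/5/84/5 + 121)/9 = -(-1*(-⅕)*5/84*44/5 + 121)/9 = -(11/105 + 121)/9 = -⅑*12716/105 = -12716/945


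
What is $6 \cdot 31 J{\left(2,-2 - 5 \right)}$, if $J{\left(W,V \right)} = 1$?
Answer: $186$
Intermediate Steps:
$6 \cdot 31 J{\left(2,-2 - 5 \right)} = 6 \cdot 31 \cdot 1 = 186 \cdot 1 = 186$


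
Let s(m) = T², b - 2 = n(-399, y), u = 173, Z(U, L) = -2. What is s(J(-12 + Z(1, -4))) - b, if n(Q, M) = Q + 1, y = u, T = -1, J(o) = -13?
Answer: 397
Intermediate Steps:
y = 173
n(Q, M) = 1 + Q
b = -396 (b = 2 + (1 - 399) = 2 - 398 = -396)
s(m) = 1 (s(m) = (-1)² = 1)
s(J(-12 + Z(1, -4))) - b = 1 - 1*(-396) = 1 + 396 = 397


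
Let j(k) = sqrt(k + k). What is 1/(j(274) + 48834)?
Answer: 24417/1192379504 - sqrt(137)/1192379504 ≈ 2.0468e-5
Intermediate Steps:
j(k) = sqrt(2)*sqrt(k) (j(k) = sqrt(2*k) = sqrt(2)*sqrt(k))
1/(j(274) + 48834) = 1/(sqrt(2)*sqrt(274) + 48834) = 1/(2*sqrt(137) + 48834) = 1/(48834 + 2*sqrt(137))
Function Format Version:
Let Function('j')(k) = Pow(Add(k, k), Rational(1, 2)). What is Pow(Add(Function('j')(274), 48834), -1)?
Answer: Add(Rational(24417, 1192379504), Mul(Rational(-1, 1192379504), Pow(137, Rational(1, 2)))) ≈ 2.0468e-5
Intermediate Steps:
Function('j')(k) = Mul(Pow(2, Rational(1, 2)), Pow(k, Rational(1, 2))) (Function('j')(k) = Pow(Mul(2, k), Rational(1, 2)) = Mul(Pow(2, Rational(1, 2)), Pow(k, Rational(1, 2))))
Pow(Add(Function('j')(274), 48834), -1) = Pow(Add(Mul(Pow(2, Rational(1, 2)), Pow(274, Rational(1, 2))), 48834), -1) = Pow(Add(Mul(2, Pow(137, Rational(1, 2))), 48834), -1) = Pow(Add(48834, Mul(2, Pow(137, Rational(1, 2)))), -1)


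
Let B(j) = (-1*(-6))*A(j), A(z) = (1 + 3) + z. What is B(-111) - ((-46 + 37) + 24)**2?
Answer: -867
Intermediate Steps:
A(z) = 4 + z
B(j) = 24 + 6*j (B(j) = (-1*(-6))*(4 + j) = 6*(4 + j) = 24 + 6*j)
B(-111) - ((-46 + 37) + 24)**2 = (24 + 6*(-111)) - ((-46 + 37) + 24)**2 = (24 - 666) - (-9 + 24)**2 = -642 - 1*15**2 = -642 - 1*225 = -642 - 225 = -867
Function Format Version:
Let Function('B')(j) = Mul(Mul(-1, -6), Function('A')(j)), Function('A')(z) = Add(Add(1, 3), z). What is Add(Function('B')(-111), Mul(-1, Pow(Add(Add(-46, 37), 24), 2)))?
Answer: -867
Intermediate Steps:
Function('A')(z) = Add(4, z)
Function('B')(j) = Add(24, Mul(6, j)) (Function('B')(j) = Mul(Mul(-1, -6), Add(4, j)) = Mul(6, Add(4, j)) = Add(24, Mul(6, j)))
Add(Function('B')(-111), Mul(-1, Pow(Add(Add(-46, 37), 24), 2))) = Add(Add(24, Mul(6, -111)), Mul(-1, Pow(Add(Add(-46, 37), 24), 2))) = Add(Add(24, -666), Mul(-1, Pow(Add(-9, 24), 2))) = Add(-642, Mul(-1, Pow(15, 2))) = Add(-642, Mul(-1, 225)) = Add(-642, -225) = -867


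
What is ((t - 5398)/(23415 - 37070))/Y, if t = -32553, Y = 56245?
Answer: 37951/768025475 ≈ 4.9414e-5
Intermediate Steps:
((t - 5398)/(23415 - 37070))/Y = ((-32553 - 5398)/(23415 - 37070))/56245 = -37951/(-13655)*(1/56245) = -37951*(-1/13655)*(1/56245) = (37951/13655)*(1/56245) = 37951/768025475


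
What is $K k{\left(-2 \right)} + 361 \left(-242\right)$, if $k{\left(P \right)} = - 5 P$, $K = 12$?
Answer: $-87242$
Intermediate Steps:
$K k{\left(-2 \right)} + 361 \left(-242\right) = 12 \left(\left(-5\right) \left(-2\right)\right) + 361 \left(-242\right) = 12 \cdot 10 - 87362 = 120 - 87362 = -87242$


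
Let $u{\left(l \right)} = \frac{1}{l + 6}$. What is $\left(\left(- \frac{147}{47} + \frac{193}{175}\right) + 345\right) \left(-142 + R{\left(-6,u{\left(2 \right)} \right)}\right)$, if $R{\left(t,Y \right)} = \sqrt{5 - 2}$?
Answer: $- \frac{400577882}{8225} + \frac{2820971 \sqrt{3}}{8225} \approx -48108.0$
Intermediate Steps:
$u{\left(l \right)} = \frac{1}{6 + l}$
$R{\left(t,Y \right)} = \sqrt{3}$
$\left(\left(- \frac{147}{47} + \frac{193}{175}\right) + 345\right) \left(-142 + R{\left(-6,u{\left(2 \right)} \right)}\right) = \left(\left(- \frac{147}{47} + \frac{193}{175}\right) + 345\right) \left(-142 + \sqrt{3}\right) = \left(- \frac{16654}{8225} + 345\right) \left(-142 + \sqrt{3}\right) = \frac{2820971 \left(-142 + \sqrt{3}\right)}{8225} = - \frac{400577882}{8225} + \frac{2820971 \sqrt{3}}{8225}$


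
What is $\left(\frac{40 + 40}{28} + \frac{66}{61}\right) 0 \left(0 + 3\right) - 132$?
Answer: $-132$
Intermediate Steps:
$\left(\frac{40 + 40}{28} + \frac{66}{61}\right) 0 \left(0 + 3\right) - 132 = \left(80 \cdot \frac{1}{28} + 66 \cdot \frac{1}{61}\right) 0 \cdot 3 - 132 = \left(\frac{20}{7} + \frac{66}{61}\right) 0 - 132 = \frac{1682}{427} \cdot 0 - 132 = 0 - 132 = -132$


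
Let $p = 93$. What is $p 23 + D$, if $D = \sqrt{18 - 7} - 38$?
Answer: $2101 + \sqrt{11} \approx 2104.3$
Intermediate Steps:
$D = -38 + \sqrt{11}$ ($D = \sqrt{11} - 38 = -38 + \sqrt{11} \approx -34.683$)
$p 23 + D = 93 \cdot 23 - \left(38 - \sqrt{11}\right) = 2139 - \left(38 - \sqrt{11}\right) = 2101 + \sqrt{11}$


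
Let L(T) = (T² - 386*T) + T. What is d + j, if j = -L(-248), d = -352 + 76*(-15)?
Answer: -158476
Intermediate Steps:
L(T) = T² - 385*T
d = -1492 (d = -352 - 1140 = -1492)
j = -156984 (j = -(-248)*(-385 - 248) = -(-248)*(-633) = -1*156984 = -156984)
d + j = -1492 - 156984 = -158476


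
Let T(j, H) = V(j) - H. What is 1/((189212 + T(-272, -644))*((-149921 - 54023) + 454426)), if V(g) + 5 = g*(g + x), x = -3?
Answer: 1/66290311782 ≈ 1.5085e-11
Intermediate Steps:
V(g) = -5 + g*(-3 + g) (V(g) = -5 + g*(g - 3) = -5 + g*(-3 + g))
T(j, H) = -5 + j² - H - 3*j (T(j, H) = (-5 + j² - 3*j) - H = -5 + j² - H - 3*j)
1/((189212 + T(-272, -644))*((-149921 - 54023) + 454426)) = 1/((189212 + (-5 + (-272)² - 1*(-644) - 3*(-272)))*((-149921 - 54023) + 454426)) = 1/((189212 + (-5 + 73984 + 644 + 816))*(-203944 + 454426)) = 1/((189212 + 75439)*250482) = 1/(264651*250482) = 1/66290311782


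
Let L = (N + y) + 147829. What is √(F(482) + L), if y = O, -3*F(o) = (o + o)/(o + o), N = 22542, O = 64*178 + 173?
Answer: √1637421/3 ≈ 426.54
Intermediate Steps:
O = 11565 (O = 11392 + 173 = 11565)
F(o) = -⅓ (F(o) = -(o + o)/(3*(o + o)) = -2*o/(3*(2*o)) = -2*o*1/(2*o)/3 = -⅓*1 = -⅓)
y = 11565
L = 181936 (L = (22542 + 11565) + 147829 = 34107 + 147829 = 181936)
√(F(482) + L) = √(-⅓ + 181936) = √(545807/3) = √1637421/3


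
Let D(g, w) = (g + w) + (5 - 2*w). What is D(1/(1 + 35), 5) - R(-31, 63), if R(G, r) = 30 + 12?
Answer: -1511/36 ≈ -41.972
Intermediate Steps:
R(G, r) = 42
D(g, w) = 5 + g - w
D(1/(1 + 35), 5) - R(-31, 63) = (5 + 1/(1 + 35) - 1*5) - 1*42 = (5 + 1/36 - 5) - 42 = 1/36 - 42 = -1511/36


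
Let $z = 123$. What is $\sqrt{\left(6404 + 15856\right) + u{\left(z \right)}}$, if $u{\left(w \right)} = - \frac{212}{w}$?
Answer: $\frac{2 \sqrt{84186366}}{123} \approx 149.19$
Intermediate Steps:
$\sqrt{\left(6404 + 15856\right) + u{\left(z \right)}} = \sqrt{\left(6404 + 15856\right) - \frac{212}{123}} = \sqrt{22260 - \frac{212}{123}} = \sqrt{\frac{2737768}{123}} = \frac{2 \sqrt{84186366}}{123}$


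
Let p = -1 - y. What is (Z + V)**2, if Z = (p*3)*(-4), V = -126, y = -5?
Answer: 30276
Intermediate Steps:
p = 4 (p = -1 - 1*(-5) = -1 + 5 = 4)
Z = -48 (Z = (4*3)*(-4) = 12*(-4) = -48)
(Z + V)**2 = (-48 - 126)**2 = (-174)**2 = 30276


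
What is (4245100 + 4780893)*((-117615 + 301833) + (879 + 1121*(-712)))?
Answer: -5533430138615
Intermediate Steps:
(4245100 + 4780893)*((-117615 + 301833) + (879 + 1121*(-712))) = 9025993*(184218 + (879 - 798152)) = 9025993*(184218 - 797273) = 9025993*(-613055) = -5533430138615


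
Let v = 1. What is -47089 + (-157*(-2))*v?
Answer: -46775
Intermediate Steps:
-47089 + (-157*(-2))*v = -47089 - 157*(-2)*1 = -47089 + 314*1 = -47089 + 314 = -46775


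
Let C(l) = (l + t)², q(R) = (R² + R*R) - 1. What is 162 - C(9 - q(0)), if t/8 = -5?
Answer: -738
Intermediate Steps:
t = -40 (t = 8*(-5) = -40)
q(R) = -1 + 2*R² (q(R) = (R² + R²) - 1 = 2*R² - 1 = -1 + 2*R²)
C(l) = (-40 + l)² (C(l) = (l - 40)² = (-40 + l)²)
162 - C(9 - q(0)) = 162 - (-40 + (9 - (-1 + 2*0²)))² = 162 - (-40 + (9 - (-1 + 2*0)))² = 162 - (-40 + (9 - (-1 + 0)))² = 162 - (-40 + (9 - 1*(-1)))² = 162 - (-40 + (9 + 1))² = 162 - (-40 + 10)² = 162 - 1*(-30)² = 162 - 1*900 = 162 - 900 = -738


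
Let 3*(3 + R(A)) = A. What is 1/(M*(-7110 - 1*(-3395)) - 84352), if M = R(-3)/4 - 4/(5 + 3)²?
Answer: -16/1286477 ≈ -1.2437e-5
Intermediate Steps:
R(A) = -3 + A/3
M = -17/16 (M = (-3 + (⅓)*(-3))/4 - 4/(5 + 3)² = (-3 - 1)*(¼) - 4/(8²) = -4*¼ - 4/64 = -1 - 4*1/64 = -1 - 1/16 = -17/16 ≈ -1.0625)
1/(M*(-7110 - 1*(-3395)) - 84352) = 1/(-17*(-7110 - 1*(-3395))/16 - 84352) = 1/(-17*(-7110 + 3395)/16 - 84352) = 1/(-17/16*(-3715) - 84352) = 1/(63155/16 - 84352) = 1/(-1286477/16) = -16/1286477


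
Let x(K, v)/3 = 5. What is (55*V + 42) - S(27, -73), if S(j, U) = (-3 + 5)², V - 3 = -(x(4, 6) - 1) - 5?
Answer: -842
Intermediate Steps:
x(K, v) = 15 (x(K, v) = 3*5 = 15)
V = -16 (V = 3 + (-(15 - 1) - 5) = 3 + (-1*14 - 5) = 3 + (-14 - 5) = 3 - 19 = -16)
S(j, U) = 4 (S(j, U) = 2² = 4)
(55*V + 42) - S(27, -73) = (55*(-16) + 42) - 1*4 = (-880 + 42) - 4 = -838 - 4 = -842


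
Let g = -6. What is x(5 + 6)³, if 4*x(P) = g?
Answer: -27/8 ≈ -3.3750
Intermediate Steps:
x(P) = -3/2 (x(P) = (¼)*(-6) = -3/2)
x(5 + 6)³ = (-3/2)³ = -27/8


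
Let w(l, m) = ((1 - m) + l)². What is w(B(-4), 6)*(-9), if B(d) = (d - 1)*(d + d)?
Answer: -11025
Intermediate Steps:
B(d) = 2*d*(-1 + d) (B(d) = (-1 + d)*(2*d) = 2*d*(-1 + d))
w(l, m) = (1 + l - m)²
w(B(-4), 6)*(-9) = (1 + 2*(-4)*(-1 - 4) - 1*6)²*(-9) = (1 + 2*(-4)*(-5) - 6)²*(-9) = (1 + 40 - 6)²*(-9) = 35²*(-9) = 1225*(-9) = -11025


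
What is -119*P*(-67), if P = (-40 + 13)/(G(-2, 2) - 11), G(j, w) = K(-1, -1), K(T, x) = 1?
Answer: 215271/10 ≈ 21527.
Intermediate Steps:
G(j, w) = 1
P = 27/10 (P = (-40 + 13)/(1 - 11) = -27/(-10) = -27*(-⅒) = 27/10 ≈ 2.7000)
-119*P*(-67) = -119*27/10*(-67) = -3213/10*(-67) = 215271/10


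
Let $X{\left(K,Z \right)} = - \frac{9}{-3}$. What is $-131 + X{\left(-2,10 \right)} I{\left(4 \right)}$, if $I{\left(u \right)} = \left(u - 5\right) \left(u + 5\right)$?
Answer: $-158$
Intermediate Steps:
$X{\left(K,Z \right)} = 3$ ($X{\left(K,Z \right)} = \left(-9\right) \left(- \frac{1}{3}\right) = 3$)
$I{\left(u \right)} = \left(-5 + u\right) \left(5 + u\right)$
$-131 + X{\left(-2,10 \right)} I{\left(4 \right)} = -131 + 3 \left(-25 + 4^{2}\right) = -131 + 3 \left(-25 + 16\right) = -131 + 3 \left(-9\right) = -131 - 27 = -158$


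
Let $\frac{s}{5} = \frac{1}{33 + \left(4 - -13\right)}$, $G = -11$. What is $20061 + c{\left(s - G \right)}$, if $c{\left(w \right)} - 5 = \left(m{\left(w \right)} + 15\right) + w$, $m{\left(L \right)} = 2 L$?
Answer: $\frac{201143}{10} \approx 20114.0$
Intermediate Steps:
$s = \frac{1}{10}$ ($s = \frac{5}{33 + \left(4 - -13\right)} = \frac{5}{33 + \left(4 + 13\right)} = \frac{5}{33 + 17} = \frac{5}{50} = 5 \cdot \frac{1}{50} = \frac{1}{10} \approx 0.1$)
$c{\left(w \right)} = 20 + 3 w$ ($c{\left(w \right)} = 5 + \left(\left(2 w + 15\right) + w\right) = 5 + \left(\left(15 + 2 w\right) + w\right) = 5 + \left(15 + 3 w\right) = 20 + 3 w$)
$20061 + c{\left(s - G \right)} = 20061 + \left(20 + 3 \left(\frac{1}{10} - -11\right)\right) = 20061 + \left(20 + 3 \left(\frac{1}{10} + 11\right)\right) = 20061 + \left(20 + 3 \cdot \frac{111}{10}\right) = 20061 + \left(20 + \frac{333}{10}\right) = 20061 + \frac{533}{10} = \frac{201143}{10}$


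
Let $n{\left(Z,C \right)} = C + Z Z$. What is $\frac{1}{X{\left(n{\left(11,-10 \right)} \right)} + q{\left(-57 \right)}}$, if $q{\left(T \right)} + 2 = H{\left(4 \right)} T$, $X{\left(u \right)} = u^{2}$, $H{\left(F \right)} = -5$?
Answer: $\frac{1}{12604} \approx 7.934 \cdot 10^{-5}$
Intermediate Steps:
$n{\left(Z,C \right)} = C + Z^{2}$
$q{\left(T \right)} = -2 - 5 T$
$\frac{1}{X{\left(n{\left(11,-10 \right)} \right)} + q{\left(-57 \right)}} = \frac{1}{\left(-10 + 11^{2}\right)^{2} - -283} = \frac{1}{\left(-10 + 121\right)^{2} + \left(-2 + 285\right)} = \frac{1}{111^{2} + 283} = \frac{1}{12321 + 283} = \frac{1}{12604}$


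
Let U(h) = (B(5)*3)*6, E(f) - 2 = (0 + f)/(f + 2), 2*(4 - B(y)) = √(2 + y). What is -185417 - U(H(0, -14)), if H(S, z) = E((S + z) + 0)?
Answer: -185489 + 9*√7 ≈ -1.8547e+5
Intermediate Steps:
B(y) = 4 - √(2 + y)/2
E(f) = 2 + f/(2 + f) (E(f) = 2 + (0 + f)/(f + 2) = 2 + f/(2 + f))
H(S, z) = (4 + 3*S + 3*z)/(2 + S + z) (H(S, z) = (4 + 3*((S + z) + 0))/(2 + ((S + z) + 0)) = (4 + 3*(S + z))/(2 + (S + z)) = (4 + (3*S + 3*z))/(2 + S + z) = (4 + 3*S + 3*z)/(2 + S + z))
U(h) = 72 - 9*√7 (U(h) = ((4 - √(2 + 5)/2)*3)*6 = ((4 - √7/2)*3)*6 = (12 - 3*√7/2)*6 = 72 - 9*√7)
-185417 - U(H(0, -14)) = -185417 - (72 - 9*√7) = -185417 + (-72 + 9*√7) = -185489 + 9*√7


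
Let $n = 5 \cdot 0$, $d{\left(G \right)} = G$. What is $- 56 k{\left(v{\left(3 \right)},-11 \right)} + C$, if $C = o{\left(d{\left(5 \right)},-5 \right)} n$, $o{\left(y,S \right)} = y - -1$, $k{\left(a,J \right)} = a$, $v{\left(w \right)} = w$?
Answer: $-168$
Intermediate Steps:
$o{\left(y,S \right)} = 1 + y$ ($o{\left(y,S \right)} = y + 1 = 1 + y$)
$n = 0$
$C = 0$ ($C = \left(1 + 5\right) 0 = 6 \cdot 0 = 0$)
$- 56 k{\left(v{\left(3 \right)},-11 \right)} + C = \left(-56\right) 3 + 0 = -168 + 0 = -168$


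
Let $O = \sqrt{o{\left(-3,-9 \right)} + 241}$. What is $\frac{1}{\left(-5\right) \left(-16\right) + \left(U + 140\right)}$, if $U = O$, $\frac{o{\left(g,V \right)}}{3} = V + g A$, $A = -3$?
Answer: $\frac{220}{48159} - \frac{\sqrt{241}}{48159} \approx 0.0042458$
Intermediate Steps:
$o{\left(g,V \right)} = - 9 g + 3 V$ ($o{\left(g,V \right)} = 3 \left(V + g \left(-3\right)\right) = 3 \left(V - 3 g\right) = - 9 g + 3 V$)
$O = \sqrt{241}$ ($O = \sqrt{\left(\left(-9\right) \left(-3\right) + 3 \left(-9\right)\right) + 241} = \sqrt{\left(27 - 27\right) + 241} = \sqrt{0 + 241} = \sqrt{241} \approx 15.524$)
$U = \sqrt{241} \approx 15.524$
$\frac{1}{\left(-5\right) \left(-16\right) + \left(U + 140\right)} = \frac{1}{\left(-5\right) \left(-16\right) + \left(\sqrt{241} + 140\right)} = \frac{1}{80 + \left(140 + \sqrt{241}\right)} = \frac{1}{220 + \sqrt{241}}$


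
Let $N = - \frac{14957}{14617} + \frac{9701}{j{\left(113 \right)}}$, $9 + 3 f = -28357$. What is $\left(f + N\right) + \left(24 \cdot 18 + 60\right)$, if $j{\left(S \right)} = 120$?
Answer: $- \frac{15582040523}{1754040} \approx -8883.5$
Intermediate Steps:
$f = - \frac{28366}{3}$ ($f = -3 + \frac{1}{3} \left(-28357\right) = -3 - \frac{28357}{3} = - \frac{28366}{3} \approx -9455.3$)
$N = \frac{140004677}{1754040}$ ($N = - \frac{14957}{14617} + \frac{9701}{120} = \frac{140004677}{1754040} \approx 79.818$)
$\left(f + N\right) + \left(24 \cdot 18 + 60\right) = \left(- \frac{28366}{3} + \frac{140004677}{1754040}\right) + \left(24 \cdot 18 + 60\right) = - \frac{16445028203}{1754040} + \left(432 + 60\right) = - \frac{16445028203}{1754040} + 492 = - \frac{15582040523}{1754040}$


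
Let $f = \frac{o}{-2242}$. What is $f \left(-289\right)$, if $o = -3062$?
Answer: $- \frac{442459}{1121} \approx -394.7$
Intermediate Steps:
$f = \frac{1531}{1121}$ ($f = - \frac{3062}{-2242} = \left(-3062\right) \left(- \frac{1}{2242}\right) = \frac{1531}{1121} \approx 1.3657$)
$f \left(-289\right) = \frac{1531}{1121} \left(-289\right) = - \frac{442459}{1121}$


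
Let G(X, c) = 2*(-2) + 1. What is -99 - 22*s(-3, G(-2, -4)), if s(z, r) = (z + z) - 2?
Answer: 77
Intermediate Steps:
G(X, c) = -3 (G(X, c) = -4 + 1 = -3)
s(z, r) = -2 + 2*z (s(z, r) = 2*z - 2 = -2 + 2*z)
-99 - 22*s(-3, G(-2, -4)) = -99 - 22*(-2 + 2*(-3)) = -99 - 22*(-2 - 6) = -99 - 22*(-8) = -99 + 176 = 77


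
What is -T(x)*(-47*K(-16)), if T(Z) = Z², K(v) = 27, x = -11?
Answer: 153549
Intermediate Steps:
-T(x)*(-47*K(-16)) = -(-11)²*(-47*27) = -121*(-1269) = -1*(-153549) = 153549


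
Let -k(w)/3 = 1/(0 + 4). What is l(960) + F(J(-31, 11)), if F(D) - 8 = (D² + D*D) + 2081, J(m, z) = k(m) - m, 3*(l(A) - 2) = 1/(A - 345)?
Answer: 57875813/14760 ≈ 3921.1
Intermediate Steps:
k(w) = -¾ (k(w) = -3/(0 + 4) = -3/4 = -3*¼ = -¾)
l(A) = 2 + 1/(3*(-345 + A)) (l(A) = 2 + 1/(3*(A - 345)) = 2 + 1/(3*(-345 + A)))
J(m, z) = -¾ - m
F(D) = 2089 + 2*D² (F(D) = 8 + ((D² + D*D) + 2081) = 8 + ((D² + D²) + 2081) = 8 + (2*D² + 2081) = 8 + (2081 + 2*D²) = 2089 + 2*D²)
l(960) + F(J(-31, 11)) = (-2069 + 6*960)/(3*(-345 + 960)) + (2089 + 2*(-¾ - 1*(-31))²) = (⅓)*(-2069 + 5760)/615 + (2089 + 2*(-¾ + 31)²) = (⅓)*(1/615)*3691 + (2089 + 2*(121/4)²) = 3691/1845 + (2089 + 2*(14641/16)) = 3691/1845 + (2089 + 14641/8) = 3691/1845 + 31353/8 = 57875813/14760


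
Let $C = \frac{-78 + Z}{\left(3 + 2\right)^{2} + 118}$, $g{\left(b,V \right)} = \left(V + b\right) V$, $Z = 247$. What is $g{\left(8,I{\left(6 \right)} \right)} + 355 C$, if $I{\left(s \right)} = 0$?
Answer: $\frac{4615}{11} \approx 419.55$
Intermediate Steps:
$g{\left(b,V \right)} = V \left(V + b\right)$
$C = \frac{13}{11}$ ($C = \frac{-78 + 247}{\left(3 + 2\right)^{2} + 118} = \frac{169}{5^{2} + 118} = \frac{169}{25 + 118} = \frac{169}{143} = 169 \cdot \frac{1}{143} = \frac{13}{11} \approx 1.1818$)
$g{\left(8,I{\left(6 \right)} \right)} + 355 C = 0 \left(0 + 8\right) + 355 \cdot \frac{13}{11} = 0 \cdot 8 + \frac{4615}{11} = 0 + \frac{4615}{11} = \frac{4615}{11}$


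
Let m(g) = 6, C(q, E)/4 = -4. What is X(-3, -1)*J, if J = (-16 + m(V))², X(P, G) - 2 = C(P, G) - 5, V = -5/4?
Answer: -1900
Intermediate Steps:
C(q, E) = -16 (C(q, E) = 4*(-4) = -16)
V = -5/4 (V = -5*¼ = -5/4 ≈ -1.2500)
X(P, G) = -19 (X(P, G) = 2 + (-16 - 5) = 2 - 21 = -19)
J = 100 (J = (-16 + 6)² = (-10)² = 100)
X(-3, -1)*J = -19*100 = -1900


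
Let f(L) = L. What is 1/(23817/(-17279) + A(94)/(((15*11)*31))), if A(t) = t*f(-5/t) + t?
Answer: -189255/257572 ≈ -0.73477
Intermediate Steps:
A(t) = -5 + t (A(t) = t*(-5/t) + t = -5 + t)
1/(23817/(-17279) + A(94)/(((15*11)*31))) = 1/(23817/(-17279) + (-5 + 94)/(((15*11)*31))) = 1/(23817*(-1/17279) + 89/((165*31))) = 1/(-51/37 + 89/5115) = 1/(-257572/189255) = -189255/257572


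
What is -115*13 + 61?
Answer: -1434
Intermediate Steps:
-115*13 + 61 = -1495 + 61 = -1434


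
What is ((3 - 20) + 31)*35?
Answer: 490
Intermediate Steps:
((3 - 20) + 31)*35 = (-17 + 31)*35 = 14*35 = 490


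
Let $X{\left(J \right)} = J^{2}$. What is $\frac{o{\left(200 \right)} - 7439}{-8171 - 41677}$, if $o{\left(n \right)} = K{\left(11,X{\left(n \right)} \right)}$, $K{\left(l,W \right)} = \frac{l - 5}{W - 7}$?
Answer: $\frac{99169307}{664523688} \approx 0.14923$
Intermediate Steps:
$K{\left(l,W \right)} = \frac{-5 + l}{-7 + W}$
$o{\left(n \right)} = \frac{6}{-7 + n^{2}}$ ($o{\left(n \right)} = \frac{-5 + 11}{-7 + n^{2}} = \frac{1}{-7 + n^{2}} \cdot 6 = \frac{6}{-7 + n^{2}}$)
$\frac{o{\left(200 \right)} - 7439}{-8171 - 41677} = \frac{\frac{6}{-7 + 200^{2}} - 7439}{-8171 - 41677} = \frac{\frac{6}{-7 + 40000} - 7439}{-49848} = \left(\frac{6}{39993} - 7439\right) \left(- \frac{1}{49848}\right) = \left(6 \cdot \frac{1}{39993} - 7439\right) \left(- \frac{1}{49848}\right) = \left(\frac{2}{13331} - 7439\right) \left(- \frac{1}{49848}\right) = \left(- \frac{99169307}{13331}\right) \left(- \frac{1}{49848}\right) = \frac{99169307}{664523688}$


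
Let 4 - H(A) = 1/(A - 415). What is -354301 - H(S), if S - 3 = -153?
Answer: -200182326/565 ≈ -3.5431e+5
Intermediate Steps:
S = -150 (S = 3 - 153 = -150)
H(A) = 4 - 1/(-415 + A) (H(A) = 4 - 1/(A - 415) = 4 - 1/(-415 + A))
-354301 - H(S) = -354301 - (-1661 + 4*(-150))/(-415 - 150) = -354301 - (-1661 - 600)/(-565) = -354301 - (-1)*(-2261)/565 = -354301 - 1*2261/565 = -354301 - 2261/565 = -200182326/565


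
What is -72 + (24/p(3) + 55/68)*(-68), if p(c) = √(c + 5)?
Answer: -127 - 408*√2 ≈ -704.00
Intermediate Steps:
p(c) = √(5 + c)
-72 + (24/p(3) + 55/68)*(-68) = -72 + (24/(√(5 + 3)) + 55/68)*(-68) = -72 + (24/(√8) + 55*(1/68))*(-68) = -72 + (24/((2*√2)) + 55/68)*(-68) = -72 + (24*(√2/4) + 55/68)*(-68) = -72 + (6*√2 + 55/68)*(-68) = -72 + (55/68 + 6*√2)*(-68) = -72 + (-55 - 408*√2) = -127 - 408*√2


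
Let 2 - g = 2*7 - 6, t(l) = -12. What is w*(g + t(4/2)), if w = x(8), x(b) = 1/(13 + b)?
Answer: -6/7 ≈ -0.85714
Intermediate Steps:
w = 1/21 (w = 1/(13 + 8) = 1/21 ≈ 0.047619)
g = -6 (g = 2 - (2*7 - 6) = 2 - (14 - 6) = 2 - 1*8 = 2 - 8 = -6)
w*(g + t(4/2)) = (-6 - 12)/21 = (1/21)*(-18) = -6/7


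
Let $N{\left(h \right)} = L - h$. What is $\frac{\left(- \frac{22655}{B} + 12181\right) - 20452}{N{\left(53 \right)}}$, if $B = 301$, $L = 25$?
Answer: $\frac{1256113}{4214} \approx 298.08$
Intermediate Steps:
$N{\left(h \right)} = 25 - h$
$\frac{\left(- \frac{22655}{B} + 12181\right) - 20452}{N{\left(53 \right)}} = \frac{\left(- \frac{22655}{301} + 12181\right) - 20452}{25 - 53} = \frac{\left(\left(-22655\right) \frac{1}{301} + 12181\right) - 20452}{25 - 53} = \frac{\left(- \frac{22655}{301} + 12181\right) - 20452}{-28} = \left(\frac{3643826}{301} - 20452\right) \left(- \frac{1}{28}\right) = \left(- \frac{2512226}{301}\right) \left(- \frac{1}{28}\right) = \frac{1256113}{4214}$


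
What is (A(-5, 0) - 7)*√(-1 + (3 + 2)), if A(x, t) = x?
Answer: -24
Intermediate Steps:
(A(-5, 0) - 7)*√(-1 + (3 + 2)) = (-5 - 7)*√(-1 + (3 + 2)) = -12*√(-1 + 5) = -12*√4 = -12*2 = -24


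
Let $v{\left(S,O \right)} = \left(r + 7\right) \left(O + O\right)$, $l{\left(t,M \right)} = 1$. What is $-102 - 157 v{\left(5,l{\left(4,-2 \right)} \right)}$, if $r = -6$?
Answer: $-416$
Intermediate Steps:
$v{\left(S,O \right)} = 2 O$ ($v{\left(S,O \right)} = \left(-6 + 7\right) \left(O + O\right) = 1 \cdot 2 O = 2 O$)
$-102 - 157 v{\left(5,l{\left(4,-2 \right)} \right)} = -102 - 157 \cdot 2 \cdot 1 = -102 - 314 = -416$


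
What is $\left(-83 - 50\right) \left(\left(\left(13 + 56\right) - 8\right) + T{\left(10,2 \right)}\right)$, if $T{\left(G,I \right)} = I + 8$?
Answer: $-9443$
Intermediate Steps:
$T{\left(G,I \right)} = 8 + I$
$\left(-83 - 50\right) \left(\left(\left(13 + 56\right) - 8\right) + T{\left(10,2 \right)}\right) = \left(-83 - 50\right) \left(\left(\left(13 + 56\right) - 8\right) + \left(8 + 2\right)\right) = - 133 \left(\left(69 - 8\right) + 10\right) = - 133 \left(61 + 10\right) = \left(-133\right) 71 = -9443$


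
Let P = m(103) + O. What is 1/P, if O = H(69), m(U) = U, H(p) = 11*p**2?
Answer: 1/52474 ≈ 1.9057e-5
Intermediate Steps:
O = 52371 (O = 11*69**2 = 11*4761 = 52371)
P = 52474 (P = 103 + 52371 = 52474)
1/P = 1/52474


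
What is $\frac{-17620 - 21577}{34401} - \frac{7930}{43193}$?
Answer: $- \frac{1965835951}{1485882393} \approx -1.323$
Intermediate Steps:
$\frac{-17620 - 21577}{34401} - \frac{7930}{43193} = \left(-17620 - 21577\right) \frac{1}{34401} - \frac{7930}{43193} = \left(-39197\right) \frac{1}{34401} - \frac{7930}{43193} = - \frac{39197}{34401} - \frac{7930}{43193} = - \frac{1965835951}{1485882393}$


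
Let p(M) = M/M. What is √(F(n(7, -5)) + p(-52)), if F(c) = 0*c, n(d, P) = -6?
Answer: 1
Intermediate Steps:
F(c) = 0
p(M) = 1
√(F(n(7, -5)) + p(-52)) = √(0 + 1) = √1 = 1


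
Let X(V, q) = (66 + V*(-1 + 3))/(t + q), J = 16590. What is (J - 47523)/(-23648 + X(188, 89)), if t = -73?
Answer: 247464/188963 ≈ 1.3096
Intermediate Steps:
X(V, q) = (66 + 2*V)/(-73 + q) (X(V, q) = (66 + V*(-1 + 3))/(-73 + q) = (66 + V*2)/(-73 + q) = (66 + 2*V)/(-73 + q))
(J - 47523)/(-23648 + X(188, 89)) = (16590 - 47523)/(-23648 + 2*(33 + 188)/(-73 + 89)) = -30933/(-23648 + 2*221/16) = -30933/(-23648 + 2*(1/16)*221) = -30933/(-23648 + 221/8) = -30933/(-188963/8) = -30933*(-8/188963) = 247464/188963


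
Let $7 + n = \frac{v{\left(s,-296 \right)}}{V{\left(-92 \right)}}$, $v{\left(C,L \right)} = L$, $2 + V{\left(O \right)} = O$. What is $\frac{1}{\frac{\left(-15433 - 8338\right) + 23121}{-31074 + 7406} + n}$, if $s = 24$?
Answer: $- \frac{556198}{2126679} \approx -0.26153$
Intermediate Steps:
$V{\left(O \right)} = -2 + O$
$n = - \frac{181}{47}$ ($n = -7 - \frac{296}{-2 - 92} = -7 - \frac{296}{-94} = -7 - - \frac{148}{47} = -7 + \frac{148}{47} = - \frac{181}{47} \approx -3.8511$)
$\frac{1}{\frac{\left(-15433 - 8338\right) + 23121}{-31074 + 7406} + n} = \frac{1}{\frac{\left(-15433 - 8338\right) + 23121}{-31074 + 7406} - \frac{181}{47}} = \frac{1}{\frac{\left(-15433 - 8338\right) + 23121}{-23668} - \frac{181}{47}} = \frac{1}{\left(-23771 + 23121\right) \left(- \frac{1}{23668}\right) - \frac{181}{47}} = \frac{1}{\left(-650\right) \left(- \frac{1}{23668}\right) - \frac{181}{47}} = \frac{1}{\frac{325}{11834} - \frac{181}{47}} = \frac{1}{- \frac{2126679}{556198}} = - \frac{556198}{2126679}$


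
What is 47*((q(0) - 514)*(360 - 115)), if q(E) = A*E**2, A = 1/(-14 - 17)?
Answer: -5918710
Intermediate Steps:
A = -1/31 (A = 1/(-31) = -1/31 ≈ -0.032258)
q(E) = -E**2/31
47*((q(0) - 514)*(360 - 115)) = 47*((-1/31*0**2 - 514)*(360 - 115)) = 47*((-1/31*0 - 514)*245) = 47*((0 - 514)*245) = 47*(-514*245) = 47*(-125930) = -5918710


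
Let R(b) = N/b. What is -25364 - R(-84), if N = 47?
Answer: -2130529/84 ≈ -25363.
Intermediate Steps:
R(b) = 47/b
-25364 - R(-84) = -25364 - 47/(-84) = -25364 - 47*(-1)/84 = -25364 - 1*(-47/84) = -25364 + 47/84 = -2130529/84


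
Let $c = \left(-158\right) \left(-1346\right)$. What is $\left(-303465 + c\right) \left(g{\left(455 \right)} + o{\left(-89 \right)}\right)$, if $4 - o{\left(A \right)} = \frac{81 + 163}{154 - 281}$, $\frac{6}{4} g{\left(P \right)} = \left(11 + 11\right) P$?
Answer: $- \frac{231059842412}{381} \approx -6.0646 \cdot 10^{8}$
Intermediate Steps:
$c = 212668$
$g{\left(P \right)} = \frac{44 P}{3}$ ($g{\left(P \right)} = \frac{2 \left(11 + 11\right) P}{3} = \frac{2 \cdot 22 P}{3} = \frac{44 P}{3}$)
$o{\left(A \right)} = \frac{752}{127}$ ($o{\left(A \right)} = 4 - \frac{81 + 163}{154 - 281} = 4 - \frac{244}{-127} = 4 - 244 \left(- \frac{1}{127}\right) = 4 - - \frac{244}{127} = 4 + \frac{244}{127} = \frac{752}{127}$)
$\left(-303465 + c\right) \left(g{\left(455 \right)} + o{\left(-89 \right)}\right) = \left(-303465 + 212668\right) \left(\frac{44}{3} \cdot 455 + \frac{752}{127}\right) = - 90797 \left(\frac{20020}{3} + \frac{752}{127}\right) = \left(-90797\right) \frac{2544796}{381} = - \frac{231059842412}{381}$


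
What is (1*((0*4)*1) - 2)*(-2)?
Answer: 4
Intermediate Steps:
(1*((0*4)*1) - 2)*(-2) = (1*(0*1) - 2)*(-2) = (1*0 - 2)*(-2) = (0 - 2)*(-2) = -2*(-2) = 4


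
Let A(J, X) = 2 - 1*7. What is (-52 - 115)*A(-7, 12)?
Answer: 835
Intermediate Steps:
A(J, X) = -5 (A(J, X) = 2 - 7 = -5)
(-52 - 115)*A(-7, 12) = (-52 - 115)*(-5) = -167*(-5) = 835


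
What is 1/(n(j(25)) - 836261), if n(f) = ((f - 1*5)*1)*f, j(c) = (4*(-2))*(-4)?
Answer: -1/835397 ≈ -1.1970e-6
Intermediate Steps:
j(c) = 32 (j(c) = -8*(-4) = 32)
n(f) = f*(-5 + f) (n(f) = ((f - 5)*1)*f = ((-5 + f)*1)*f = (-5 + f)*f = f*(-5 + f))
1/(n(j(25)) - 836261) = 1/(32*(-5 + 32) - 836261) = 1/(32*27 - 836261) = 1/(864 - 836261) = 1/(-835397) = -1/835397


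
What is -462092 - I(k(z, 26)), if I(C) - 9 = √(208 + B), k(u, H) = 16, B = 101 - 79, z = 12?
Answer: -462101 - √230 ≈ -4.6212e+5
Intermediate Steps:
B = 22
I(C) = 9 + √230 (I(C) = 9 + √(208 + 22) = 9 + √230)
-462092 - I(k(z, 26)) = -462092 - (9 + √230) = -462092 + (-9 - √230) = -462101 - √230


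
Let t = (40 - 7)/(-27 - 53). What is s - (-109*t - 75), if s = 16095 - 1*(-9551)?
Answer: 2054083/80 ≈ 25676.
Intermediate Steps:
s = 25646 (s = 16095 + 9551 = 25646)
t = -33/80 (t = 33/(-80) = 33*(-1/80) = -33/80 ≈ -0.41250)
s - (-109*t - 75) = 25646 - (-109*(-33/80) - 75) = 25646 - (3597/80 - 75) = 25646 - 1*(-2403/80) = 25646 + 2403/80 = 2054083/80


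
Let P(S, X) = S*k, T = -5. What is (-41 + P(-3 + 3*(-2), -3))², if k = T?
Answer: 16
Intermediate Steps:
k = -5
P(S, X) = -5*S (P(S, X) = S*(-5) = -5*S)
(-41 + P(-3 + 3*(-2), -3))² = (-41 - 5*(-3 + 3*(-2)))² = (-41 - 5*(-3 - 6))² = (-41 - 5*(-9))² = (-41 + 45)² = 4² = 16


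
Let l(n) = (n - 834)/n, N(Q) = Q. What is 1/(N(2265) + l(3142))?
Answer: 1571/3559469 ≈ 0.00044136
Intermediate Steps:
l(n) = (-834 + n)/n
1/(N(2265) + l(3142)) = 1/(2265 + (-834 + 3142)/3142) = 1/(2265 + (1/3142)*2308) = 1/(2265 + 1154/1571) = 1/(3559469/1571) = 1571/3559469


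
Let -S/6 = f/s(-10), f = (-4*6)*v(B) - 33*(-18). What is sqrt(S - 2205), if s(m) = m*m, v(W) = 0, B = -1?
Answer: 12*I*sqrt(389)/5 ≈ 47.335*I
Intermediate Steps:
s(m) = m**2
f = 594 (f = -4*6*0 - 33*(-18) = -24*0 + 594 = 0 + 594 = 594)
S = -891/25 (S = -3564/((-10)**2) = -3564/100 = -6*297/50 = -891/25 ≈ -35.640)
sqrt(S - 2205) = sqrt(-891/25 - 2205) = sqrt(-56016/25) = 12*I*sqrt(389)/5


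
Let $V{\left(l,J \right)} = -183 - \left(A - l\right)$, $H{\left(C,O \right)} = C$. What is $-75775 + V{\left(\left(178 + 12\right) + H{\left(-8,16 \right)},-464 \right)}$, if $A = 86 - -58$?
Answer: $-75920$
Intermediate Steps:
$A = 144$ ($A = 86 + 58 = 144$)
$V{\left(l,J \right)} = -327 + l$ ($V{\left(l,J \right)} = -183 + \left(l - 144\right) = -183 + \left(-144 + l\right) = -327 + l$)
$-75775 + V{\left(\left(178 + 12\right) + H{\left(-8,16 \right)},-464 \right)} = -75775 + \left(-327 + \left(\left(178 + 12\right) - 8\right)\right) = -75775 + \left(-327 + \left(190 - 8\right)\right) = -75775 + \left(-327 + 182\right) = -75775 - 145 = -75920$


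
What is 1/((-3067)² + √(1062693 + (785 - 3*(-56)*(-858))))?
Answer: 9406489/88482034387787 - √919334/88482034387787 ≈ 1.0630e-7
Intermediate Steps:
1/((-3067)² + √(1062693 + (785 - 3*(-56)*(-858)))) = 1/(9406489 + √(1062693 + (785 + 168*(-858)))) = 1/(9406489 + √(1062693 + (785 - 144144))) = 1/(9406489 + √(1062693 - 143359)) = 1/(9406489 + √919334)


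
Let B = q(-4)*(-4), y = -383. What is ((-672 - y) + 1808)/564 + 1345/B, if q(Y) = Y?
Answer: 195721/2256 ≈ 86.756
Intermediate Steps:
B = 16 (B = -4*(-4) = 16)
((-672 - y) + 1808)/564 + 1345/B = ((-672 - 1*(-383)) + 1808)/564 + 1345/16 = ((-672 + 383) + 1808)*(1/564) + 1345*(1/16) = (-289 + 1808)*(1/564) + 1345/16 = 1519*(1/564) + 1345/16 = 1519/564 + 1345/16 = 195721/2256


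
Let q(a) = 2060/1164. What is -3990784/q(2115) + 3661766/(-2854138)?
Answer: -1657282065344681/734940535 ≈ -2.2550e+6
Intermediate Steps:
q(a) = 515/291 (q(a) = 2060*(1/1164) = 515/291)
-3990784/q(2115) + 3661766/(-2854138) = -3990784/515/291 + 3661766/(-2854138) = -3990784*291/515 + 3661766*(-1/2854138) = -1161318144/515 - 1830883/1427069 = -1657282065344681/734940535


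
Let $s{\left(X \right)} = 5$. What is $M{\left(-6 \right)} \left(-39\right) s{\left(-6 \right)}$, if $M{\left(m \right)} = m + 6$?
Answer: $0$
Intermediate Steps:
$M{\left(m \right)} = 6 + m$
$M{\left(-6 \right)} \left(-39\right) s{\left(-6 \right)} = \left(6 - 6\right) \left(-39\right) 5 = 0 \left(-39\right) 5 = 0 \cdot 5 = 0$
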